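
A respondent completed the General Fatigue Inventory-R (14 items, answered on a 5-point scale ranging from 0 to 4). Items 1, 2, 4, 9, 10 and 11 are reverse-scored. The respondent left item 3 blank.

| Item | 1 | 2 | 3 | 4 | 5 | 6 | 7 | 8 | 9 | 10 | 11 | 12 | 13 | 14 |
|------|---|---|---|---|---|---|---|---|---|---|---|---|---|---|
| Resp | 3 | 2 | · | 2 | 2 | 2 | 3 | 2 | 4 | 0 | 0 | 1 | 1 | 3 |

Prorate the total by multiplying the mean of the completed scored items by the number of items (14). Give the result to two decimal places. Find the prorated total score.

29.08

Reverse-coded (on a 0–4 scale, reversed = 4 − raw):
  item 1: 4 − 3 = 1
  item 2: 4 − 2 = 2
  item 4: 4 − 2 = 2
  item 9: 4 − 4 = 0
  item 10: 4 − 0 = 4
  item 11: 4 − 0 = 4
Completed scored items (13 of 14): 1, 2, 2, 2, 2, 3, 2, 0, 4, 4, 1, 1, 3; sum = 27.
Person mean = 27 / 13 ≈ 2.0769
Prorated total = (27 / 13) × 14 = 29.08 (to 2 dp)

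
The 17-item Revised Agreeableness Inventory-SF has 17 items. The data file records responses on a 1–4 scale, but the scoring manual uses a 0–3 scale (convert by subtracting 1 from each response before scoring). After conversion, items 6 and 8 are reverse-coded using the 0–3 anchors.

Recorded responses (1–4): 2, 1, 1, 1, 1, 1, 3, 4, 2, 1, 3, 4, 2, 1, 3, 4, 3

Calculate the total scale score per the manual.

20

Convert to 0–3: 1, 0, 0, 0, 0, 0, 2, 3, 1, 0, 2, 3, 1, 0, 2, 3, 2
Reverse-coded (reversed = (0+3) − raw = 3 − raw):
  item 6: 3 − 0 = 3
  item 8: 3 − 3 = 0
Scored: 1, 0, 0, 0, 0, 3, 2, 0, 1, 0, 2, 3, 1, 0, 2, 3, 2
Total = 20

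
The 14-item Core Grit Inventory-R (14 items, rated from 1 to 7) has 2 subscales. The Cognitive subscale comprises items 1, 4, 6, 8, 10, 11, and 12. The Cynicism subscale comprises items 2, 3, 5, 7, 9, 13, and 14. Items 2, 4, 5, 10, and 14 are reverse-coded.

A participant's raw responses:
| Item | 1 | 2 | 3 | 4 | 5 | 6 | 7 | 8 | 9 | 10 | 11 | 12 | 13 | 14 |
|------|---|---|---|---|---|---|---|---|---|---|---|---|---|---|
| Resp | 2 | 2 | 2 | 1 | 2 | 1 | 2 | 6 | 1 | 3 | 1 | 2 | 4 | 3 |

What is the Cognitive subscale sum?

Cognitive items: 1, 4, 6, 8, 10, 11, 12.
Of these, items 4 & 10 are reverse-coded; reversed = (1+7) − raw = 8 − raw.
  item 1: 2
  item 4: 8 − 1 = 7
  item 6: 1
  item 8: 6
  item 10: 8 − 3 = 5
  item 11: 1
  item 12: 2
Sum = 2 + 7 + 1 + 6 + 5 + 1 + 2 = 24

24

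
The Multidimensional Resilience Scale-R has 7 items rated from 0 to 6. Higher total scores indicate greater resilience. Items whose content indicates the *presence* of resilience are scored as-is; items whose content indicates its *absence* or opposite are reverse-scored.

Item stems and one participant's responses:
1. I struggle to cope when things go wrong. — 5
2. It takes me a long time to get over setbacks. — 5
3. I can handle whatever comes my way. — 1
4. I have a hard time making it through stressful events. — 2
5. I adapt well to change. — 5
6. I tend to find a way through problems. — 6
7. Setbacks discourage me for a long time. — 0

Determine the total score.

Items 1, 2, 4, 7 describe the absence/opposite of resilience → reverse-score.
on a 0–6 scale, reversed = 6 − raw.
  item 1: 6 − 5 = 1
  item 2: 6 − 5 = 1
  item 3: 1
  item 4: 6 − 2 = 4
  item 5: 5
  item 6: 6
  item 7: 6 − 0 = 6
Total = 1 + 1 + 1 + 4 + 5 + 6 + 6 = 24

24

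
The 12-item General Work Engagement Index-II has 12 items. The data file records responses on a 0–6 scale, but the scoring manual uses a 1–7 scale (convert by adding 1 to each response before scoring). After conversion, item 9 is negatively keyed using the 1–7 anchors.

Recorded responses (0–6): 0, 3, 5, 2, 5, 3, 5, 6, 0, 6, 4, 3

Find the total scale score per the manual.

60

Convert to 1–7: 1, 4, 6, 3, 6, 4, 6, 7, 1, 7, 5, 4
Reverse-coded (on a 1–7 scale, reversed = 8 − raw):
  item 9: 8 − 1 = 7
Scored: 1, 4, 6, 3, 6, 4, 6, 7, 7, 7, 5, 4
Total = 60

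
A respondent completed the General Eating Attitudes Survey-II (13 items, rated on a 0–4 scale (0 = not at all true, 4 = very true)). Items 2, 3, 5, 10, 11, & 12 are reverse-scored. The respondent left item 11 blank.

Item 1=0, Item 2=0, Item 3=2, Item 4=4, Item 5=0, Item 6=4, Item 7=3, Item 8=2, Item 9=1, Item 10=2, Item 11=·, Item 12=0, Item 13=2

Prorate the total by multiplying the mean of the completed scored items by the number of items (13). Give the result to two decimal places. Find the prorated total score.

Reverse-coded (on a 0–4 scale, reversed = 4 − raw):
  item 2: 4 − 0 = 4
  item 3: 4 − 2 = 2
  item 5: 4 − 0 = 4
  item 10: 4 − 2 = 2
  item 12: 4 − 0 = 4
Completed scored items (12 of 13): 0, 4, 2, 4, 4, 4, 3, 2, 1, 2, 4, 2; sum = 32.
Person mean = 32 / 12 ≈ 2.6667
Prorated total = (32 / 12) × 13 = 34.67 (to 2 dp)

34.67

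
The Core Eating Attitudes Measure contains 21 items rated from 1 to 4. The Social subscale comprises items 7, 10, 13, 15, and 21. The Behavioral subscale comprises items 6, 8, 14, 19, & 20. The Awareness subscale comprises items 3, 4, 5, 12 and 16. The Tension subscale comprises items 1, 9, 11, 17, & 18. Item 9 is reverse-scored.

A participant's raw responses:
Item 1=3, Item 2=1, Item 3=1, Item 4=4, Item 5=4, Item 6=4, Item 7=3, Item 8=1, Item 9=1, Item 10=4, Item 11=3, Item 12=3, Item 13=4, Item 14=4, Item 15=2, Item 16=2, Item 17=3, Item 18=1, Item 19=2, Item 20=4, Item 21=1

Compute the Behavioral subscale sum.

15

Behavioral items: 6, 8, 14, 19, 20.
  item 6: 4
  item 8: 1
  item 14: 4
  item 19: 2
  item 20: 4
Sum = 4 + 1 + 4 + 2 + 4 = 15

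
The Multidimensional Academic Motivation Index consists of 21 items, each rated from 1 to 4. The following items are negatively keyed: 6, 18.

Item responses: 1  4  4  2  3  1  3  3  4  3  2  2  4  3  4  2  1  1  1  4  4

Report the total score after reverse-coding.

62

Reverse-coded items (on a 1–4 scale, reversed = 5 − raw):
  item 6: 5 − 1 = 4
  item 18: 5 − 1 = 4
Scored responses: 1, 4, 4, 2, 3, 4, 3, 3, 4, 3, 2, 2, 4, 3, 4, 2, 1, 4, 1, 4, 4
Total = 1 + 4 + 4 + 2 + 3 + 4 + 3 + 3 + 4 + 3 + 2 + 2 + 4 + 3 + 4 + 2 + 1 + 4 + 1 + 4 + 4 = 62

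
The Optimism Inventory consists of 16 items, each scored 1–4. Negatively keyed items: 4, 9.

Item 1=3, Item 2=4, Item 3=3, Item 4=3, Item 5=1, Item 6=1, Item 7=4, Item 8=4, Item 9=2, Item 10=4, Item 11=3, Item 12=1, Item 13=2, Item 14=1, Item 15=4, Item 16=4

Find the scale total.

44

Apply reverse scoring (on a 1–4 scale, reversed = 5 − raw):
  item 4: 5 − 3 = 2
  item 9: 5 − 2 = 3
After reverse-coding: 3, 4, 3, 2, 1, 1, 4, 4, 3, 4, 3, 1, 2, 1, 4, 4
Total = 3 + 4 + 3 + 2 + 1 + 1 + 4 + 4 + 3 + 4 + 3 + 1 + 2 + 1 + 4 + 4 = 44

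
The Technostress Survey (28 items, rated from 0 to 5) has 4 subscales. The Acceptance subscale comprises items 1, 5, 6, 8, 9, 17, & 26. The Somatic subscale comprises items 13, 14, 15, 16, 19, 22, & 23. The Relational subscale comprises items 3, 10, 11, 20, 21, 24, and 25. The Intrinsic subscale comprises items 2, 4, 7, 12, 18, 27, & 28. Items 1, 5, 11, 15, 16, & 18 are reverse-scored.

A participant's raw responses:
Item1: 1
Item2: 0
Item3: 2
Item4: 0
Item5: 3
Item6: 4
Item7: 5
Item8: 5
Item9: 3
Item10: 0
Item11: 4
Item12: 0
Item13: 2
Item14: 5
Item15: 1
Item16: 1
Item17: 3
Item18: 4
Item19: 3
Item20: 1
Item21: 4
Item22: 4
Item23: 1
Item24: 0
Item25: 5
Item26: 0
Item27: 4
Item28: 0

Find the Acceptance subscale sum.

Acceptance items: 1, 5, 6, 8, 9, 17, 26.
Of these, items 1 & 5 are reverse-scored; reverse-coded value = 5 − response.
  item 1: 5 − 1 = 4
  item 5: 5 − 3 = 2
  item 6: 4
  item 8: 5
  item 9: 3
  item 17: 3
  item 26: 0
Sum = 4 + 2 + 4 + 5 + 3 + 3 + 0 = 21

21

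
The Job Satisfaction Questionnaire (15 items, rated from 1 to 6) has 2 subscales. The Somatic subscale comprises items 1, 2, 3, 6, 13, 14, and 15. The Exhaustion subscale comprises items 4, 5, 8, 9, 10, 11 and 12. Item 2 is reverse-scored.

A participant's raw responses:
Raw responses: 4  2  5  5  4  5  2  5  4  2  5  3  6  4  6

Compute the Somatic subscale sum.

Somatic items: 1, 2, 3, 6, 13, 14, 15.
Of these, item 2 is reverse-scored; on a 1–6 scale, reversed = 7 − raw.
  item 1: 4
  item 2: 7 − 2 = 5
  item 3: 5
  item 6: 5
  item 13: 6
  item 14: 4
  item 15: 6
Sum = 4 + 5 + 5 + 5 + 6 + 4 + 6 = 35

35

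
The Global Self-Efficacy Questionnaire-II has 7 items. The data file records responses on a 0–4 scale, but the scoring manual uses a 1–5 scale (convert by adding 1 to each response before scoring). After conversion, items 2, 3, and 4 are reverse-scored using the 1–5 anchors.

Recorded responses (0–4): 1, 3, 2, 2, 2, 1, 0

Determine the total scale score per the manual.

16

Convert to 1–5: 2, 4, 3, 3, 3, 2, 1
Reverse-coded (reverse-coded value = 6 − response):
  item 2: 6 − 4 = 2
  item 3: 6 − 3 = 3
  item 4: 6 − 3 = 3
Scored: 2, 2, 3, 3, 3, 2, 1
Total = 16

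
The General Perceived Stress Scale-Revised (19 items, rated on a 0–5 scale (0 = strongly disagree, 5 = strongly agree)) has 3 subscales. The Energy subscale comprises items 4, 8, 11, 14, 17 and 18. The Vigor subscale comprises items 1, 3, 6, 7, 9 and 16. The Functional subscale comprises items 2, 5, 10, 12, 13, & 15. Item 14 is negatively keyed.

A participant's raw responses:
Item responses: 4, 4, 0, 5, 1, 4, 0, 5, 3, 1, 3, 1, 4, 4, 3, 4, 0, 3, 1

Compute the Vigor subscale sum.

15

Vigor items: 1, 3, 6, 7, 9, 16.
  item 1: 4
  item 3: 0
  item 6: 4
  item 7: 0
  item 9: 3
  item 16: 4
Sum = 4 + 0 + 4 + 0 + 3 + 4 = 15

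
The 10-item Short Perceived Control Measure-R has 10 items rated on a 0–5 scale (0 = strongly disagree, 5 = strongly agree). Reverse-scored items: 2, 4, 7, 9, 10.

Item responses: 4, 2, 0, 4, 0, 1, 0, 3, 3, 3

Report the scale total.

21

Raw sum = 20. Reverse-scored items: 2, 4, 7, 9, 10; their raw sum = 12.
Each reversal replaces raw with 5 − raw, changing the total by 5 − 2·raw per item.
Total = 20 + 5·5 − 2·12 = 20 + 25 − 24 = 21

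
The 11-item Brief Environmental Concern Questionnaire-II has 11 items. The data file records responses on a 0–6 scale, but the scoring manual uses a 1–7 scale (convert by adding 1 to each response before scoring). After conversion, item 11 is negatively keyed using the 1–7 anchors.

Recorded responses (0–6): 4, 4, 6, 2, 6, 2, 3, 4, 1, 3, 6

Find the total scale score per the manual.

46

Convert to 1–7: 5, 5, 7, 3, 7, 3, 4, 5, 2, 4, 7
Reverse-coded (on a 1–7 scale, reversed = 8 − raw):
  item 11: 8 − 7 = 1
Scored: 5, 5, 7, 3, 7, 3, 4, 5, 2, 4, 1
Total = 46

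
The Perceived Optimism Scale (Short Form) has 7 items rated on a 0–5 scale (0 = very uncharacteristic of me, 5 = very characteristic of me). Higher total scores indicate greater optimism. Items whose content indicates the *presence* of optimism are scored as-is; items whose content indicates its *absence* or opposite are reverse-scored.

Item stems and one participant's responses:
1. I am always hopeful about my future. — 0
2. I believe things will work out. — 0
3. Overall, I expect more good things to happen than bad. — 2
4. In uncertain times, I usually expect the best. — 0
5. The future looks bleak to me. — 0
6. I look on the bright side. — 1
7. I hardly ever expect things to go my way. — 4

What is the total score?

Items 5, 7 describe the absence/opposite of optimism → reverse-score.
on a 0–5 scale, reversed = 5 − raw.
  item 1: 0
  item 2: 0
  item 3: 2
  item 4: 0
  item 5: 5 − 0 = 5
  item 6: 1
  item 7: 5 − 4 = 1
Total = 0 + 0 + 2 + 0 + 5 + 1 + 1 = 9

9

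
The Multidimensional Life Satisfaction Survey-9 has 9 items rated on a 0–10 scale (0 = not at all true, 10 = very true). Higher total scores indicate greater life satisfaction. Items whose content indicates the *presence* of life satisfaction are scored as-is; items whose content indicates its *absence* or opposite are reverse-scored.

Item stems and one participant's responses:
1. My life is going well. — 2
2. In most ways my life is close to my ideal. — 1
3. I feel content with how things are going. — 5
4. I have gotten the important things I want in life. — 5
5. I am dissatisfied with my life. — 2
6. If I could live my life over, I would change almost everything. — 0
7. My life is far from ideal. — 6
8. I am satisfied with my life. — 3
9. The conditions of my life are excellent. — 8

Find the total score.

46

Items 5, 6, 7 describe the absence/opposite of life satisfaction → reverse-score.
reversed = (0+10) − raw = 10 − raw.
  item 1: 2
  item 2: 1
  item 3: 5
  item 4: 5
  item 5: 10 − 2 = 8
  item 6: 10 − 0 = 10
  item 7: 10 − 6 = 4
  item 8: 3
  item 9: 8
Total = 2 + 1 + 5 + 5 + 8 + 10 + 4 + 3 + 8 = 46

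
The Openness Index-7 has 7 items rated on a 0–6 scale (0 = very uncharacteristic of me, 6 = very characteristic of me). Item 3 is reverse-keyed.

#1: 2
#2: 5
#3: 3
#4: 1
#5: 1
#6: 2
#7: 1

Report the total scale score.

15

Reverse-keyed items use 6 − raw:
  item 3: 6 − 3 = 3
After reverse-coding: 2, 5, 3, 1, 1, 2, 1
Total = 2 + 5 + 3 + 1 + 1 + 2 + 1 = 15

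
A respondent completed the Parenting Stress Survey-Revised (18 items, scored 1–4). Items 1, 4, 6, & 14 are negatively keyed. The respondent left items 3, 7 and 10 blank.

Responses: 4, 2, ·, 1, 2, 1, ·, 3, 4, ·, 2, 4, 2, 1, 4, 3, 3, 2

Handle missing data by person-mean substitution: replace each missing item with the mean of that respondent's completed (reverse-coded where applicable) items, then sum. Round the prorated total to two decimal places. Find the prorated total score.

Reverse-coded (reversed = (1+4) − raw = 5 − raw):
  item 1: 5 − 4 = 1
  item 4: 5 − 1 = 4
  item 6: 5 − 1 = 4
  item 14: 5 − 1 = 4
Completed scored items (15 of 18): 1, 2, 4, 2, 4, 3, 4, 2, 4, 2, 4, 4, 3, 3, 2; sum = 44.
Person mean = 44 / 15 ≈ 2.9333
Prorated total = (44 / 15) × 18 = 52.80 (to 2 dp)

52.80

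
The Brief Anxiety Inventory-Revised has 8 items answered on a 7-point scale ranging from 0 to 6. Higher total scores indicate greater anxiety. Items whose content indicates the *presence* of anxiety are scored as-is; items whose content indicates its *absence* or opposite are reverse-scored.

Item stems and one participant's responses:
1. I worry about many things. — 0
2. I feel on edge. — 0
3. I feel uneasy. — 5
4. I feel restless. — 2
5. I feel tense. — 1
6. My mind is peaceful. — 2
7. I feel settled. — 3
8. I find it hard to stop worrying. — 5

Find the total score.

20

Items 6, 7 describe the absence/opposite of anxiety → reverse-score.
reversed = (0+6) − raw = 6 − raw.
  item 1: 0
  item 2: 0
  item 3: 5
  item 4: 2
  item 5: 1
  item 6: 6 − 2 = 4
  item 7: 6 − 3 = 3
  item 8: 5
Total = 0 + 0 + 5 + 2 + 1 + 4 + 3 + 5 = 20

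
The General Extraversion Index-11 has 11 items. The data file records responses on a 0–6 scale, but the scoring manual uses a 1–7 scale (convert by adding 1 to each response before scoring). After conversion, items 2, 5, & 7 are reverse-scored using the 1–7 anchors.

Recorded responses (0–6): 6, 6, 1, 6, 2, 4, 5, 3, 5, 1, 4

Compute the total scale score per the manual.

46

Convert to 1–7: 7, 7, 2, 7, 3, 5, 6, 4, 6, 2, 5
Reverse-coded (on a 1–7 scale, reversed = 8 − raw):
  item 2: 8 − 7 = 1
  item 5: 8 − 3 = 5
  item 7: 8 − 6 = 2
Scored: 7, 1, 2, 7, 5, 5, 2, 4, 6, 2, 5
Total = 46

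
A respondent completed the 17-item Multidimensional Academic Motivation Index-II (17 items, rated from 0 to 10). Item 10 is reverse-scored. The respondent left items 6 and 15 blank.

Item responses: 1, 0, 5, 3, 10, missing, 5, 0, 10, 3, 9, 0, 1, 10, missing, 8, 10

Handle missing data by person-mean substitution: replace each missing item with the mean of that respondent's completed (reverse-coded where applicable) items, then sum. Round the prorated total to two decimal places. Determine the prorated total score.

89.53

Reverse-coded (on a 0–10 scale, reversed = 10 − raw):
  item 10: 10 − 3 = 7
Completed scored items (15 of 17): 1, 0, 5, 3, 10, 5, 0, 10, 7, 9, 0, 1, 10, 8, 10; sum = 79.
Person mean = 79 / 15 ≈ 5.2667
Prorated total = (79 / 15) × 17 = 89.53 (to 2 dp)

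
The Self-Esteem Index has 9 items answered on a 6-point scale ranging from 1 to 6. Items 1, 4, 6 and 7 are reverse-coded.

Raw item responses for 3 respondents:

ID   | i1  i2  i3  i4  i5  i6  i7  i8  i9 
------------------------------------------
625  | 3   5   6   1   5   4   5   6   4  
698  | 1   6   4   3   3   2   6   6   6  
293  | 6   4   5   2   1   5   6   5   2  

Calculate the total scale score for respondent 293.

26

Respondent 293 raw: 6, 4, 5, 2, 1, 5, 6, 5, 2.
Reverse-coded (on a 1–6 scale, reversed = 7 − raw):
  item 1: 7 − 6 = 1
  item 2: 4
  item 3: 5
  item 4: 7 − 2 = 5
  item 5: 1
  item 6: 7 − 5 = 2
  item 7: 7 − 6 = 1
  item 8: 5
  item 9: 2
Sum = 1 + 4 + 5 + 5 + 1 + 2 + 1 + 5 + 2 = 26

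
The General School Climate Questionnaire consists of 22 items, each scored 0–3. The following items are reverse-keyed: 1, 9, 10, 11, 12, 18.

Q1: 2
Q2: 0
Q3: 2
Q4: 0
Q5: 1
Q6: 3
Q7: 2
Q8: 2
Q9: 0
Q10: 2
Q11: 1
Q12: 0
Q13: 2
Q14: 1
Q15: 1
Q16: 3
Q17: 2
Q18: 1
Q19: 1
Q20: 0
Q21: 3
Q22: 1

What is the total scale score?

36

Reverse-keyed items use 3 − raw:
  item 1: 3 − 2 = 1
  item 9: 3 − 0 = 3
  item 10: 3 − 2 = 1
  item 11: 3 − 1 = 2
  item 12: 3 − 0 = 3
  item 18: 3 − 1 = 2
Scored items: 1, 0, 2, 0, 1, 3, 2, 2, 3, 1, 2, 3, 2, 1, 1, 3, 2, 2, 1, 0, 3, 1
Total = 1 + 0 + 2 + 0 + 1 + 3 + 2 + 2 + 3 + 1 + 2 + 3 + 2 + 1 + 1 + 3 + 2 + 2 + 1 + 0 + 3 + 1 = 36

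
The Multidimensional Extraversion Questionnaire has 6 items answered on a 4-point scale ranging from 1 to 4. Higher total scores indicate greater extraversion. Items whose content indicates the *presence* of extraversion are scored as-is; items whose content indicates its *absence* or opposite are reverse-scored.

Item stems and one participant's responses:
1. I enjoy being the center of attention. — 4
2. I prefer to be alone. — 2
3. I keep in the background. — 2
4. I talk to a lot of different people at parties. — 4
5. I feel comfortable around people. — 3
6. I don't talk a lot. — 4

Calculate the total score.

18

Items 2, 3, 6 describe the absence/opposite of extraversion → reverse-score.
reverse-coded value = 5 − response.
  item 1: 4
  item 2: 5 − 2 = 3
  item 3: 5 − 2 = 3
  item 4: 4
  item 5: 3
  item 6: 5 − 4 = 1
Total = 4 + 3 + 3 + 4 + 3 + 1 = 18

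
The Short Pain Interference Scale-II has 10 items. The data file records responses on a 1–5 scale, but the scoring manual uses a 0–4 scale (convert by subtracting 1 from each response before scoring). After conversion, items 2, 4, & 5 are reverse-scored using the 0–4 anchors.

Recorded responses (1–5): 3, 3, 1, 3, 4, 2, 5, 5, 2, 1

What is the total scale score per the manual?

17

Convert to 0–4: 2, 2, 0, 2, 3, 1, 4, 4, 1, 0
Reverse-coded (reversed = (0+4) − raw = 4 − raw):
  item 2: 4 − 2 = 2
  item 4: 4 − 2 = 2
  item 5: 4 − 3 = 1
Scored: 2, 2, 0, 2, 1, 1, 4, 4, 1, 0
Total = 17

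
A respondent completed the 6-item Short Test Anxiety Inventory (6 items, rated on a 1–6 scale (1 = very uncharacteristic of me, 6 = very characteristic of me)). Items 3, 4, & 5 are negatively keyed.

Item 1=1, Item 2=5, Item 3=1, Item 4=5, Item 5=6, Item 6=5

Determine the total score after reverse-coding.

Raw sum = 23. Negatively keyed items: 3, 4, 5; their raw sum = 12.
Each reversal replaces raw with 7 − raw, changing the total by 7 − 2·raw per item.
Total = 23 + 3·7 − 2·12 = 23 + 21 − 24 = 20

20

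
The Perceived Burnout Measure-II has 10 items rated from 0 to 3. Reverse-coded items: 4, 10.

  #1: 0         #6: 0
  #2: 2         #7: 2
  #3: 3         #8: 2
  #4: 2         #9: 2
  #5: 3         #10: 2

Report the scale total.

16

Reverse-coded items use 3 − raw:
  item 4: 3 − 2 = 1
  item 10: 3 − 2 = 1
After reverse-coding: 0, 2, 3, 1, 3, 0, 2, 2, 2, 1
Total = 0 + 2 + 3 + 1 + 3 + 0 + 2 + 2 + 2 + 1 = 16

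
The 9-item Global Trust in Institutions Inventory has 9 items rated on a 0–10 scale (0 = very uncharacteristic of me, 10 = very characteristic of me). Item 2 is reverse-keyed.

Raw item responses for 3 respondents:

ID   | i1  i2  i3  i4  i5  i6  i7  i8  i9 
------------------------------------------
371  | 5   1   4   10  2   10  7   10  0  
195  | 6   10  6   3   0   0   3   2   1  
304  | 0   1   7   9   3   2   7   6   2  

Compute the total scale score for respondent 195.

Respondent 195 raw: 6, 10, 6, 3, 0, 0, 3, 2, 1.
Reverse-coded (reverse-coded value = 10 − response):
  item 1: 6
  item 2: 10 − 10 = 0
  item 3: 6
  item 4: 3
  item 5: 0
  item 6: 0
  item 7: 3
  item 8: 2
  item 9: 1
Sum = 6 + 0 + 6 + 3 + 0 + 0 + 3 + 2 + 1 = 21

21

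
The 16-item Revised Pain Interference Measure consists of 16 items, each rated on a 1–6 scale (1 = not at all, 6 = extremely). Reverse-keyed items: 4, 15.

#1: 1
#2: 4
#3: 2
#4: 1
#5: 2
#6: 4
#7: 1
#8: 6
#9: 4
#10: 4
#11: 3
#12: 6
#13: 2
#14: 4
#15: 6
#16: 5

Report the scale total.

Reverse-coded items (on a 1–6 scale, reversed = 7 − raw):
  item 4: 7 − 1 = 6
  item 15: 7 − 6 = 1
After reverse-coding: 1, 4, 2, 6, 2, 4, 1, 6, 4, 4, 3, 6, 2, 4, 1, 5
Total = 1 + 4 + 2 + 6 + 2 + 4 + 1 + 6 + 4 + 4 + 3 + 6 + 2 + 4 + 1 + 5 = 55

55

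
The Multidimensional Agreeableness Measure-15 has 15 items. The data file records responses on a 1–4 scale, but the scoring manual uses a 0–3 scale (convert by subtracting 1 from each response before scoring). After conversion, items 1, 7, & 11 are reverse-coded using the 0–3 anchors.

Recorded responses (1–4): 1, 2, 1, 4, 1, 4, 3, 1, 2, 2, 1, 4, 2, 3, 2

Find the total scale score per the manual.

Convert to 0–3: 0, 1, 0, 3, 0, 3, 2, 0, 1, 1, 0, 3, 1, 2, 1
Reverse-coded (reversed = (0+3) − raw = 3 − raw):
  item 1: 3 − 0 = 3
  item 7: 3 − 2 = 1
  item 11: 3 − 0 = 3
Scored: 3, 1, 0, 3, 0, 3, 1, 0, 1, 1, 3, 3, 1, 2, 1
Total = 23

23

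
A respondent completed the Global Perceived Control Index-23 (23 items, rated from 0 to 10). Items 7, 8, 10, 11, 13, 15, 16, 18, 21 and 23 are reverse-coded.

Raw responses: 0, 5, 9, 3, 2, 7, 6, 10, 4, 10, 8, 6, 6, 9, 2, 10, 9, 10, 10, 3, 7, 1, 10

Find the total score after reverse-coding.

Reverse-coded items use 10 − raw:
  item 7: 10 − 6 = 4
  item 8: 10 − 10 = 0
  item 10: 10 − 10 = 0
  item 11: 10 − 8 = 2
  item 13: 10 − 6 = 4
  item 15: 10 − 2 = 8
  item 16: 10 − 10 = 0
  item 18: 10 − 10 = 0
  item 21: 10 − 7 = 3
  item 23: 10 − 10 = 0
Scored responses: 0, 5, 9, 3, 2, 7, 4, 0, 4, 0, 2, 6, 4, 9, 8, 0, 9, 0, 10, 3, 3, 1, 0
Total = 0 + 5 + 9 + 3 + 2 + 7 + 4 + 0 + 4 + 0 + 2 + 6 + 4 + 9 + 8 + 0 + 9 + 0 + 10 + 3 + 3 + 1 + 0 = 89

89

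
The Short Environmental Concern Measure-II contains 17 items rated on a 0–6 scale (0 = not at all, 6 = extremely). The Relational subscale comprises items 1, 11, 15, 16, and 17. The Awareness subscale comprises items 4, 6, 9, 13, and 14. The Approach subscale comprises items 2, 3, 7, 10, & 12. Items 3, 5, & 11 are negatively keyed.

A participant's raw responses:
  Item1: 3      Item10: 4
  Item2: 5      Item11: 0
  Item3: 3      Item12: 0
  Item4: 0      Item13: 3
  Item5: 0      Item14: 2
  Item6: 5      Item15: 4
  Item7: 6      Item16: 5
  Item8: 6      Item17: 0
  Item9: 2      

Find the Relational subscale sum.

Relational items: 1, 11, 15, 16, 17.
Of these, item 11 is negatively keyed; on a 0–6 scale, reversed = 6 − raw.
  item 1: 3
  item 11: 6 − 0 = 6
  item 15: 4
  item 16: 5
  item 17: 0
Sum = 3 + 6 + 4 + 5 + 0 = 18

18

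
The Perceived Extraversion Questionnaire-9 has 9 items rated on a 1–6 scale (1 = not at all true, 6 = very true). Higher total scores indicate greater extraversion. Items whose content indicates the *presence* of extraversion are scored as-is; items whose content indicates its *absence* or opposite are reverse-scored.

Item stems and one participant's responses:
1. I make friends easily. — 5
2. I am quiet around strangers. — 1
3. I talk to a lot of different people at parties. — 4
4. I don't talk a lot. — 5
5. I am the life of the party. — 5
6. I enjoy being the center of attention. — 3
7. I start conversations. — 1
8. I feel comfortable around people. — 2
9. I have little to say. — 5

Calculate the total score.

30

Items 2, 4, 9 describe the absence/opposite of extraversion → reverse-score.
on a 1–6 scale, reversed = 7 − raw.
  item 1: 5
  item 2: 7 − 1 = 6
  item 3: 4
  item 4: 7 − 5 = 2
  item 5: 5
  item 6: 3
  item 7: 1
  item 8: 2
  item 9: 7 − 5 = 2
Total = 5 + 6 + 4 + 2 + 5 + 3 + 1 + 2 + 2 = 30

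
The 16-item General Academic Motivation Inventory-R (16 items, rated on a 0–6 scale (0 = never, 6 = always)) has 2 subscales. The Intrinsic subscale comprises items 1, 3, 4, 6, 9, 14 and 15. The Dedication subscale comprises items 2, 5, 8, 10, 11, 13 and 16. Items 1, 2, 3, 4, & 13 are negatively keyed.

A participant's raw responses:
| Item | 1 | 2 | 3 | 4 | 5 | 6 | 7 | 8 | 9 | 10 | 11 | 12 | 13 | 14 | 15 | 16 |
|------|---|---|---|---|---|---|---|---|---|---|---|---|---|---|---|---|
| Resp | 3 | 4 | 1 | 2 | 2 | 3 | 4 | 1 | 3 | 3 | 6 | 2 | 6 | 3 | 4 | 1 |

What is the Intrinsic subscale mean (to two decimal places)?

Intrinsic items: 1, 3, 4, 6, 9, 14, 15.
Of these, items 1, 3, and 4 are negatively keyed; reversed = (0+6) − raw = 6 − raw.
  item 1: 6 − 3 = 3
  item 3: 6 − 1 = 5
  item 4: 6 − 2 = 4
  item 6: 3
  item 9: 3
  item 14: 3
  item 15: 4
Sum = 3 + 5 + 4 + 3 + 3 + 3 + 4 = 25
Mean = 25 / 7 = 3.57

3.57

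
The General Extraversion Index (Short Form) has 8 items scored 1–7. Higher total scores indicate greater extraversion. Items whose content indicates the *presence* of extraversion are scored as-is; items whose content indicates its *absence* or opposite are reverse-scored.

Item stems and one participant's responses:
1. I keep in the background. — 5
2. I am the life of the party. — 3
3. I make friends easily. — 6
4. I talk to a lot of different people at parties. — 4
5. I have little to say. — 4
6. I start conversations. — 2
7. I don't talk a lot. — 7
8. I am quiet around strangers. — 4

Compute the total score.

27

Items 1, 5, 7, 8 describe the absence/opposite of extraversion → reverse-score.
on a 1–7 scale, reversed = 8 − raw.
  item 1: 8 − 5 = 3
  item 2: 3
  item 3: 6
  item 4: 4
  item 5: 8 − 4 = 4
  item 6: 2
  item 7: 8 − 7 = 1
  item 8: 8 − 4 = 4
Total = 3 + 3 + 6 + 4 + 4 + 2 + 1 + 4 = 27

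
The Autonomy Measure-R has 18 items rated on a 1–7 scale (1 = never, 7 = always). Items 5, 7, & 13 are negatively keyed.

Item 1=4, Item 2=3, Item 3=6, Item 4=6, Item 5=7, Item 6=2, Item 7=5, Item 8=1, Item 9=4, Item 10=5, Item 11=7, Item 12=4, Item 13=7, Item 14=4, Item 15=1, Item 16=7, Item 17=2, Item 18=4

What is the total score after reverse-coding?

65

Negatively keyed items use 8 − raw:
  item 5: 8 − 7 = 1
  item 7: 8 − 5 = 3
  item 13: 8 − 7 = 1
Scored items: 4, 3, 6, 6, 1, 2, 3, 1, 4, 5, 7, 4, 1, 4, 1, 7, 2, 4
Total = 4 + 3 + 6 + 6 + 1 + 2 + 3 + 1 + 4 + 5 + 7 + 4 + 1 + 4 + 1 + 7 + 2 + 4 = 65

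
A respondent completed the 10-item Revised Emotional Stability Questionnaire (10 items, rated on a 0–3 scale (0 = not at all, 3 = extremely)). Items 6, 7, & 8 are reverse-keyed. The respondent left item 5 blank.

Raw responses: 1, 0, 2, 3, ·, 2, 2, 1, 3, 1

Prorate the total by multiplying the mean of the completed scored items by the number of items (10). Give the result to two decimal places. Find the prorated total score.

15.56

Reverse-coded (reverse-coded value = 3 − response):
  item 6: 3 − 2 = 1
  item 7: 3 − 2 = 1
  item 8: 3 − 1 = 2
Completed scored items (9 of 10): 1, 0, 2, 3, 1, 1, 2, 3, 1; sum = 14.
Person mean = 14 / 9 ≈ 1.5556
Prorated total = (14 / 9) × 10 = 15.56 (to 2 dp)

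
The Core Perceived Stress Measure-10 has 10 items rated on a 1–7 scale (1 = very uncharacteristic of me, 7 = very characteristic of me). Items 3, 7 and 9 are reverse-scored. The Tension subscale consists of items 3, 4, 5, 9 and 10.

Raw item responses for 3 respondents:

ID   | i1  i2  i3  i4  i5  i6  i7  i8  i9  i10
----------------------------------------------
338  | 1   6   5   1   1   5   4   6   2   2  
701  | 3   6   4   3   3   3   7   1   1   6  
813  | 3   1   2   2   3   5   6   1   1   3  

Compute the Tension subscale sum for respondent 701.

Respondent 701 raw: 3, 6, 4, 3, 3, 3, 7, 1, 1, 6.
Tension items: 3, 4, 5, 9, 10.
Reverse-coded (reversed = (1+7) − raw = 8 − raw):
  item 3: 8 − 4 = 4
  item 4: 3
  item 5: 3
  item 9: 8 − 1 = 7
  item 10: 6
Sum = 4 + 3 + 3 + 7 + 6 = 23

23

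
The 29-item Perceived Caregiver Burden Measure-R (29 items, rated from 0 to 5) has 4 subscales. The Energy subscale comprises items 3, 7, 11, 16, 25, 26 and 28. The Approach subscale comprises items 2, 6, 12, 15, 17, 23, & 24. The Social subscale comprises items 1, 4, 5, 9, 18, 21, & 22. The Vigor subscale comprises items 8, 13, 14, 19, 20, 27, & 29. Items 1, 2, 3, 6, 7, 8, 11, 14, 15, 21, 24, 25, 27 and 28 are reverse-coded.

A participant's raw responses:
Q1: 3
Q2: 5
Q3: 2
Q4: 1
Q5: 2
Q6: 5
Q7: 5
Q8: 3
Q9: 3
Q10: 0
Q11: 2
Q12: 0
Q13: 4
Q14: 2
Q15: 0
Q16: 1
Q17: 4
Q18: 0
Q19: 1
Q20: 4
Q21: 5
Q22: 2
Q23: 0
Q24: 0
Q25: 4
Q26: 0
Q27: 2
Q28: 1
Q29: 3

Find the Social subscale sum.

Social items: 1, 4, 5, 9, 18, 21, 22.
Of these, items 1 and 21 are reverse-coded; reverse-coded value = 5 − response.
  item 1: 5 − 3 = 2
  item 4: 1
  item 5: 2
  item 9: 3
  item 18: 0
  item 21: 5 − 5 = 0
  item 22: 2
Sum = 2 + 1 + 2 + 3 + 0 + 0 + 2 = 10

10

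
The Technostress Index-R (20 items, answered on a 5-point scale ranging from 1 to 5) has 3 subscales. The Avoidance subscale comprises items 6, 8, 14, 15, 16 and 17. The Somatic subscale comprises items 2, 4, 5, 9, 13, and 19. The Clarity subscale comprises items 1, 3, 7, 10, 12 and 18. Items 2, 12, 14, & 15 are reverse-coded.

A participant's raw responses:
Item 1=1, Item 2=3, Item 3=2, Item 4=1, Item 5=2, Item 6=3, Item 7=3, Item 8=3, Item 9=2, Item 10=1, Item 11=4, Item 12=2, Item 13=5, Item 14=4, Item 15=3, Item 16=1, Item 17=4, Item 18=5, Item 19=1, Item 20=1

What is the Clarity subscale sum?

Clarity items: 1, 3, 7, 10, 12, 18.
Of these, item 12 is reverse-coded; on a 1–5 scale, reversed = 6 − raw.
  item 1: 1
  item 3: 2
  item 7: 3
  item 10: 1
  item 12: 6 − 2 = 4
  item 18: 5
Sum = 1 + 2 + 3 + 1 + 4 + 5 = 16

16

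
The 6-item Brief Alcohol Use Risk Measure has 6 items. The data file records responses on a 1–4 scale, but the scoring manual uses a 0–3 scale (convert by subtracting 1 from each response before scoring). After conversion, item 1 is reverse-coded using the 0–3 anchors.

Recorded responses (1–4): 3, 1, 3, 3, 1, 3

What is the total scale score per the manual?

7

Convert to 0–3: 2, 0, 2, 2, 0, 2
Reverse-coded (reverse-coded value = 3 − response):
  item 1: 3 − 2 = 1
Scored: 1, 0, 2, 2, 0, 2
Total = 7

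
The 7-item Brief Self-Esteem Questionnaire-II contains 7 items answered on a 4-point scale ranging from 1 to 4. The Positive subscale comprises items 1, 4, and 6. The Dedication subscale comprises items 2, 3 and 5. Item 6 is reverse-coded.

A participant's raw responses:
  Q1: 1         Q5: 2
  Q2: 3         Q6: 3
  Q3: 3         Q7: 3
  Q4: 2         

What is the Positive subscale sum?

5

Positive items: 1, 4, 6.
Of these, item 6 is reverse-coded; reverse-coded value = 5 − response.
  item 1: 1
  item 4: 2
  item 6: 5 − 3 = 2
Sum = 1 + 2 + 2 = 5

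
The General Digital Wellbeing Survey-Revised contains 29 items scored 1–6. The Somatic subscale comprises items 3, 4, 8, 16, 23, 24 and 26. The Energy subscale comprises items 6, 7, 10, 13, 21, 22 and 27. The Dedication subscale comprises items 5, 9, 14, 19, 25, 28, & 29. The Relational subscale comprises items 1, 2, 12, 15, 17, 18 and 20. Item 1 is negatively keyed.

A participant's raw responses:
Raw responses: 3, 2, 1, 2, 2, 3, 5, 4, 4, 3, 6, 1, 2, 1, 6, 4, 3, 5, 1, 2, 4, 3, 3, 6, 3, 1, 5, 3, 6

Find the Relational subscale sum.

23

Relational items: 1, 2, 12, 15, 17, 18, 20.
Of these, item 1 is negatively keyed; reversed = (1+6) − raw = 7 − raw.
  item 1: 7 − 3 = 4
  item 2: 2
  item 12: 1
  item 15: 6
  item 17: 3
  item 18: 5
  item 20: 2
Sum = 4 + 2 + 1 + 6 + 3 + 5 + 2 = 23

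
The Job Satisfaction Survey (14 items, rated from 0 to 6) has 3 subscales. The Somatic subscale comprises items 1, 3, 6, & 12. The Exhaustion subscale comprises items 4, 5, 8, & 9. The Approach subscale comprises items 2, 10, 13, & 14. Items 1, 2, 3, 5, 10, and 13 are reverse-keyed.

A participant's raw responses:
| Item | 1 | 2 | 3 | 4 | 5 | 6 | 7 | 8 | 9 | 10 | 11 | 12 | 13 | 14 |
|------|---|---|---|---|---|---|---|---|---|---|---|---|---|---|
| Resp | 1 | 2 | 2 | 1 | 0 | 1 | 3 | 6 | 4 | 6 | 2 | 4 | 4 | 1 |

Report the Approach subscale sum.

7

Approach items: 2, 10, 13, 14.
Of these, items 2, 10 and 13 are reverse-keyed; on a 0–6 scale, reversed = 6 − raw.
  item 2: 6 − 2 = 4
  item 10: 6 − 6 = 0
  item 13: 6 − 4 = 2
  item 14: 1
Sum = 4 + 0 + 2 + 1 = 7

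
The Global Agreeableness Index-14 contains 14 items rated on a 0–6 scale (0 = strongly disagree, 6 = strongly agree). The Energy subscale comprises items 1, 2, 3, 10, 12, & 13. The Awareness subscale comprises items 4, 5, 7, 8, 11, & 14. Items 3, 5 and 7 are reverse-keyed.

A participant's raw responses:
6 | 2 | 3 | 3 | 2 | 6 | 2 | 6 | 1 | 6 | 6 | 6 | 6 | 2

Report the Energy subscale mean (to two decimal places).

Energy items: 1, 2, 3, 10, 12, 13.
Of these, item 3 is reverse-keyed; reversed = (0+6) − raw = 6 − raw.
  item 1: 6
  item 2: 2
  item 3: 6 − 3 = 3
  item 10: 6
  item 12: 6
  item 13: 6
Sum = 6 + 2 + 3 + 6 + 6 + 6 = 29
Mean = 29 / 6 = 4.83

4.83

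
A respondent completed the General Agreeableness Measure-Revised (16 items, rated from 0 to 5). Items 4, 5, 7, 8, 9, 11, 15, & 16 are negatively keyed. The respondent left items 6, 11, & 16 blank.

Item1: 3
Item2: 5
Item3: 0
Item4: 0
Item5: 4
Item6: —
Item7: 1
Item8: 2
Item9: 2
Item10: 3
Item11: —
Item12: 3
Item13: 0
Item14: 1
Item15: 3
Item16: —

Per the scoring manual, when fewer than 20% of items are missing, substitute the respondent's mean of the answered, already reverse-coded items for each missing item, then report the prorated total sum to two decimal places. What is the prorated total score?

Reverse-coded (reversed = (0+5) − raw = 5 − raw):
  item 4: 5 − 0 = 5
  item 5: 5 − 4 = 1
  item 7: 5 − 1 = 4
  item 8: 5 − 2 = 3
  item 9: 5 − 2 = 3
  item 15: 5 − 3 = 2
Completed scored items (13 of 16): 3, 5, 0, 5, 1, 4, 3, 3, 3, 3, 0, 1, 2; sum = 33.
Person mean = 33 / 13 ≈ 2.5385
Prorated total = (33 / 13) × 16 = 40.62 (to 2 dp)

40.62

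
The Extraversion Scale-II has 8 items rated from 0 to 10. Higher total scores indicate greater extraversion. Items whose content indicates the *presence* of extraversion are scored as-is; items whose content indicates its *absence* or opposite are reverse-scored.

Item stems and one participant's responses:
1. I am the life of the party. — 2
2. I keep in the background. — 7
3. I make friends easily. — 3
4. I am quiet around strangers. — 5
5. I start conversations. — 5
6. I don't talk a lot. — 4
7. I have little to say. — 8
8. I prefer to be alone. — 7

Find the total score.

Items 2, 4, 6, 7, 8 describe the absence/opposite of extraversion → reverse-score.
on a 0–10 scale, reversed = 10 − raw.
  item 1: 2
  item 2: 10 − 7 = 3
  item 3: 3
  item 4: 10 − 5 = 5
  item 5: 5
  item 6: 10 − 4 = 6
  item 7: 10 − 8 = 2
  item 8: 10 − 7 = 3
Total = 2 + 3 + 3 + 5 + 5 + 6 + 2 + 3 = 29

29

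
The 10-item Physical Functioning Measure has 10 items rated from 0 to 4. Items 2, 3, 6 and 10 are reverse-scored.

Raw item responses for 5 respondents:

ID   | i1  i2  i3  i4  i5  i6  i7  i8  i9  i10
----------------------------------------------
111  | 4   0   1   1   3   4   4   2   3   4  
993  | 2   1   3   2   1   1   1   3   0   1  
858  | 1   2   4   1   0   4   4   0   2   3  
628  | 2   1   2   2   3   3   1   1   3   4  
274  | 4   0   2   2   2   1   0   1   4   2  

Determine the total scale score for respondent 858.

11

Respondent 858 raw: 1, 2, 4, 1, 0, 4, 4, 0, 2, 3.
Reverse-coded (reversed = (0+4) − raw = 4 − raw):
  item 1: 1
  item 2: 4 − 2 = 2
  item 3: 4 − 4 = 0
  item 4: 1
  item 5: 0
  item 6: 4 − 4 = 0
  item 7: 4
  item 8: 0
  item 9: 2
  item 10: 4 − 3 = 1
Sum = 1 + 2 + 0 + 1 + 0 + 0 + 4 + 0 + 2 + 1 = 11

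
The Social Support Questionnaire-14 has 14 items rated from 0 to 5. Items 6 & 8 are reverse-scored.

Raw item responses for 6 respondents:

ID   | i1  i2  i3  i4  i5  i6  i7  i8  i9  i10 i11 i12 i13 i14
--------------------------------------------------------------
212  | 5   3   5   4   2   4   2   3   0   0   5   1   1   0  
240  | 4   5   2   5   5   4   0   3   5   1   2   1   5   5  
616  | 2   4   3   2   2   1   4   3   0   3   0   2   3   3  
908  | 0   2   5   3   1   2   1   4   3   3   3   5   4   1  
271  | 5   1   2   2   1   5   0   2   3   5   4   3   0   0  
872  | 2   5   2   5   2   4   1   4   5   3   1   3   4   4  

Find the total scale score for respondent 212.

Respondent 212 raw: 5, 3, 5, 4, 2, 4, 2, 3, 0, 0, 5, 1, 1, 0.
Reverse-coded (reversed = (0+5) − raw = 5 − raw):
  item 1: 5
  item 2: 3
  item 3: 5
  item 4: 4
  item 5: 2
  item 6: 5 − 4 = 1
  item 7: 2
  item 8: 5 − 3 = 2
  item 9: 0
  item 10: 0
  item 11: 5
  item 12: 1
  item 13: 1
  item 14: 0
Sum = 5 + 3 + 5 + 4 + 2 + 1 + 2 + 2 + 0 + 0 + 5 + 1 + 1 + 0 = 31

31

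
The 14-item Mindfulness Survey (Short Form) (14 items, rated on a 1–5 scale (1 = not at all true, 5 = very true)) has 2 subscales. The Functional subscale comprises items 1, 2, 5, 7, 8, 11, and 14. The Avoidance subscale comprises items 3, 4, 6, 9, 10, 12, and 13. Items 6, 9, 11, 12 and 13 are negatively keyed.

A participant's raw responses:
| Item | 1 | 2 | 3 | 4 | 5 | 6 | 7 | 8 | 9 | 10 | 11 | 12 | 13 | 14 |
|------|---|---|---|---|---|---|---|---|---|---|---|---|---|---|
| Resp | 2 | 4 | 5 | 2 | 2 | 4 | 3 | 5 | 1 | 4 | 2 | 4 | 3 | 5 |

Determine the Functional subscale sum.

25

Functional items: 1, 2, 5, 7, 8, 11, 14.
Of these, item 11 is negatively keyed; reverse-coded value = 6 − response.
  item 1: 2
  item 2: 4
  item 5: 2
  item 7: 3
  item 8: 5
  item 11: 6 − 2 = 4
  item 14: 5
Sum = 2 + 4 + 2 + 3 + 5 + 4 + 5 = 25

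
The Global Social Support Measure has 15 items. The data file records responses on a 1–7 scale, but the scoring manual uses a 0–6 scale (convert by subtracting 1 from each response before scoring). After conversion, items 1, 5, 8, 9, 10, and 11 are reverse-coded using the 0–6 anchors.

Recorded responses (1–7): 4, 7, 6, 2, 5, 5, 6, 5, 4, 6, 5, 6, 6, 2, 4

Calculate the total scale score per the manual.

Convert to 0–6: 3, 6, 5, 1, 4, 4, 5, 4, 3, 5, 4, 5, 5, 1, 3
Reverse-coded (on a 0–6 scale, reversed = 6 − raw):
  item 1: 6 − 3 = 3
  item 5: 6 − 4 = 2
  item 8: 6 − 4 = 2
  item 9: 6 − 3 = 3
  item 10: 6 − 5 = 1
  item 11: 6 − 4 = 2
Scored: 3, 6, 5, 1, 2, 4, 5, 2, 3, 1, 2, 5, 5, 1, 3
Total = 48

48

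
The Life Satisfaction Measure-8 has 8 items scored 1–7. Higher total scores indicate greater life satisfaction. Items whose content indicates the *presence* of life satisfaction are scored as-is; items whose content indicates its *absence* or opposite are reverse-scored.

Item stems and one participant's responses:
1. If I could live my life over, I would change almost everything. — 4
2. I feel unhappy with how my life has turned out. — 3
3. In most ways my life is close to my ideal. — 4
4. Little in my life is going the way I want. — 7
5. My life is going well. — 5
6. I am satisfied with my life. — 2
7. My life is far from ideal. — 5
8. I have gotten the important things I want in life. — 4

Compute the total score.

Items 1, 2, 4, 7 describe the absence/opposite of life satisfaction → reverse-score.
on a 1–7 scale, reversed = 8 − raw.
  item 1: 8 − 4 = 4
  item 2: 8 − 3 = 5
  item 3: 4
  item 4: 8 − 7 = 1
  item 5: 5
  item 6: 2
  item 7: 8 − 5 = 3
  item 8: 4
Total = 4 + 5 + 4 + 1 + 5 + 2 + 3 + 4 = 28

28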